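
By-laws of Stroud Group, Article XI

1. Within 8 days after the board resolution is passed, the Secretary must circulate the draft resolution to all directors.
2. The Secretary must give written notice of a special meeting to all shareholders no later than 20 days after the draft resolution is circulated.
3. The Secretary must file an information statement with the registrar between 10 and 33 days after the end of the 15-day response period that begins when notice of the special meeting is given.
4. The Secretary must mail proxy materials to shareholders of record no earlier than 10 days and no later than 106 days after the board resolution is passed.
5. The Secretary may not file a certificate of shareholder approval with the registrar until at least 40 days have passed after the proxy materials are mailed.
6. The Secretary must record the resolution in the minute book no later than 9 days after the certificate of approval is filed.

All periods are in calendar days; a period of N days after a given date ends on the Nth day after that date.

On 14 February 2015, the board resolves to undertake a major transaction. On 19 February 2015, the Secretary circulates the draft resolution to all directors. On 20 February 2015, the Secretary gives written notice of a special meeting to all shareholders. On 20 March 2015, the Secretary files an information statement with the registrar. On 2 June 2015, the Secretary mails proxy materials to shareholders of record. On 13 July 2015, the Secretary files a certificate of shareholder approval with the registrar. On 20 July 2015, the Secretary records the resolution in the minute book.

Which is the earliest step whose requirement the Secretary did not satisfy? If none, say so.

Step 1 — counting 8 days from 14 February 2015 (when the board resolution is passed) gives a deadline of 22 February 2015; completed 19 February 2015, before the deadline.
Step 2 — counting 20 days from 19 February 2015 (when the draft resolution is circulated) gives a deadline of 11 March 2015; 20 February 2015 is within that limit.
Step 3 — 10 and 33 days from 7 March 2015 (end of the 15-day response period, which began when notice of the special meeting is given on 20 February 2015) are 17 March 2015 and 9 April 2015 respectively; done 20 March 2015 — within the window.
Step 4 — 10 and 106 days from 14 February 2015 (when the board resolution is passed) are 24 February 2015 and 31 May 2015 respectively; 2 June 2015 is 2 days past the end of the window.
No need to go further; step 4 was not satisfied.

Step 4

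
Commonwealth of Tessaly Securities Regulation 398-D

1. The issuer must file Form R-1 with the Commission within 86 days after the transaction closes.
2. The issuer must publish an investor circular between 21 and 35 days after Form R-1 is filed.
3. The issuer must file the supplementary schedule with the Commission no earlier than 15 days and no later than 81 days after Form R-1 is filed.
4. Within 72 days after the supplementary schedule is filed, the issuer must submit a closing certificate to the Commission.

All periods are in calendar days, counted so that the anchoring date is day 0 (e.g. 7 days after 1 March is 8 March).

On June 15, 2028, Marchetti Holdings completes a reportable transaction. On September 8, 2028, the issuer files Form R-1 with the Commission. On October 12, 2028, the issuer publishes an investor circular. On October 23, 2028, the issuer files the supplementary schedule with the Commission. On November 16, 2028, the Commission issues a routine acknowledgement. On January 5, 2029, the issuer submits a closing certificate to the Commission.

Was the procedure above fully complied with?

(1) due by June 15, 2028 + 86 days = September 9, 2028; completed September 8, 2028, before the deadline.
(2) the permitted window runs from September 8, 2028 + 21 = September 29, 2028 to September 8, 2028 + 35 = October 13, 2028; done October 12, 2028 — within the window.
(3) the permitted window runs from September 8, 2028 + 15 = September 23, 2028 to September 8, 2028 + 81 = November 28, 2028; done October 23, 2028, which is between those dates.
(4) due by October 23, 2028 + 72 days = January 3, 2029; January 5, 2029 misses that deadline by 2 days.
Later steps need not be reached.

No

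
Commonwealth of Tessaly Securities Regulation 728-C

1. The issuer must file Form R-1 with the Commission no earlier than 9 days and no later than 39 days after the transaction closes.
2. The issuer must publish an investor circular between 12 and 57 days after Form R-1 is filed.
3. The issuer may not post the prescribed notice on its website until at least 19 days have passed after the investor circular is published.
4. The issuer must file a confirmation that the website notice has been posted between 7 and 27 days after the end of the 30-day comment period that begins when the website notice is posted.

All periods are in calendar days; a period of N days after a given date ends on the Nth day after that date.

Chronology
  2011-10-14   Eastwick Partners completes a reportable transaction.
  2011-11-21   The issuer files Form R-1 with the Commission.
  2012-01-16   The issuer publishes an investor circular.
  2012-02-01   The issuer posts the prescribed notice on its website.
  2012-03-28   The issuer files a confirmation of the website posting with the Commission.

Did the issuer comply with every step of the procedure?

No

(1) the permitted window runs from 2011-10-14 + 9 = 2011-10-23 to 2011-10-14 + 39 = 2011-11-22; done 2011-11-21 — within the window.
(2) the permitted window runs from 2011-11-21 + 12 = 2011-12-03 to 2011-11-21 + 57 = 2012-01-17; done 2012-01-16, which is between those dates.
(3) permitted from 2012-01-16 + 19 days = 2012-02-04 onward; acted on 2012-02-01, 3 days prematurely.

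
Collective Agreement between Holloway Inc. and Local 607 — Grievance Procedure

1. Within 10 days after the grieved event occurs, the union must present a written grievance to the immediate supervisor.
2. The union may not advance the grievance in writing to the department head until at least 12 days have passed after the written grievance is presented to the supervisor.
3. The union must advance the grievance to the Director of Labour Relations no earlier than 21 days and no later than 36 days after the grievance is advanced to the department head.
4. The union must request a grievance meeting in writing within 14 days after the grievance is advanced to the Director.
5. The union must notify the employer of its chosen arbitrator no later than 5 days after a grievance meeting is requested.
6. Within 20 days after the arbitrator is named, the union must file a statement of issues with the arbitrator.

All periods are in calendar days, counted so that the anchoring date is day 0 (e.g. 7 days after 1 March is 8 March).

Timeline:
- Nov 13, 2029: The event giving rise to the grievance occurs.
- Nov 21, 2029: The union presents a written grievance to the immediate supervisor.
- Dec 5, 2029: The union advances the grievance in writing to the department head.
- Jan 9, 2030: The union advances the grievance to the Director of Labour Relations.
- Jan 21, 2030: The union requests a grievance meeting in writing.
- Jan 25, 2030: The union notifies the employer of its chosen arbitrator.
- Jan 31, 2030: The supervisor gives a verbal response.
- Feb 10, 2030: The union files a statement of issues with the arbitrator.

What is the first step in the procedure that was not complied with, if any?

None — every step was satisfied

Step 1 — counting 10 days from Nov 13, 2029 (when the grieved event occurs) gives a deadline of Nov 23, 2029; completed Nov 21, 2029, before the deadline.
Step 2 — must wait 12 days from Nov 21, 2029 (when the written grievance is presented to the supervisor), so not before Dec 3, 2029; Dec 5, 2029 is on or after that date.
Step 3 — 21 and 36 days from Dec 5, 2029 (when the grievance is advanced to the department head) are Dec 26, 2029 and Jan 10, 2030 respectively; done Jan 9, 2030, which is between those dates.
Step 4 — counting 14 days from Jan 9, 2030 (when the grievance is advanced to the Director) gives a deadline of Jan 23, 2030; Jan 21, 2030 is within that limit.
Step 5 — counting 5 days from Jan 21, 2030 (when a grievance meeting is requested) gives a deadline of Jan 26, 2030; done Jan 25, 2030 — timely.
Step 6 — counting 20 days from Jan 25, 2030 (when the arbitrator is named) gives a deadline of Feb 14, 2030; done Feb 10, 2030 — timely.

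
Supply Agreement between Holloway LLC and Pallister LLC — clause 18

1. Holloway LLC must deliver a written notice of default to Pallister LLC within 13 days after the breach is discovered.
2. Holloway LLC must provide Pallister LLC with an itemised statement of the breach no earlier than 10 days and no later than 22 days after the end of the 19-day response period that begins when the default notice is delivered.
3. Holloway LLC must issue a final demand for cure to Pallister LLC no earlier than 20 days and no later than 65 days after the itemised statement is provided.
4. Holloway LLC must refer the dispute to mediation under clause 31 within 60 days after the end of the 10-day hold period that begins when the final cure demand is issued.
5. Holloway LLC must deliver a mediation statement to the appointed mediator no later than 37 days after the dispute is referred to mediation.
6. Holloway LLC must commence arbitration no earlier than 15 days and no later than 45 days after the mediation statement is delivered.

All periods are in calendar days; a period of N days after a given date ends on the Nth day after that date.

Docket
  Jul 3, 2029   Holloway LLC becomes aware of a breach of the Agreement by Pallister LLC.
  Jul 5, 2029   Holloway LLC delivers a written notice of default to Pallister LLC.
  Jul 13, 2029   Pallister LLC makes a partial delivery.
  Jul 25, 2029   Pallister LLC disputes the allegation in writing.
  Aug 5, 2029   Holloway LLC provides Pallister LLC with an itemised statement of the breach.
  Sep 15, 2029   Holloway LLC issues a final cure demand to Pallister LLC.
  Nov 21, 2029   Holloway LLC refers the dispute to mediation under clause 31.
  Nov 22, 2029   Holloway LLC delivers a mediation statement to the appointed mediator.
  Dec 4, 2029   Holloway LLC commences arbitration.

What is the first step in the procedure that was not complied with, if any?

(1) due by Jul 3, 2029 + 13 days = Jul 16, 2029; completed Jul 5, 2029, before the deadline.
(2) the permitted window runs from Jul 24, 2029 + 10 = Aug 3, 2029 to Jul 24, 2029 + 22 = Aug 15, 2029; done Aug 5, 2029 — within the window.
(3) the permitted window runs from Aug 5, 2029 + 20 = Aug 25, 2029 to Aug 5, 2029 + 65 = Oct 9, 2029; done Sep 15, 2029 — within the window.
(4) due by Sep 25, 2029 + 60 days = Nov 24, 2029; Nov 21, 2029 is within that limit.
(5) due by Nov 21, 2029 + 37 days = Dec 28, 2029; Nov 22, 2029 is within that limit.
(6) the permitted window runs from Nov 22, 2029 + 15 = Dec 7, 2029 to Nov 22, 2029 + 45 = Jan 6, 2030; done Dec 4, 2029 — 3 days before the window opened.

Step 6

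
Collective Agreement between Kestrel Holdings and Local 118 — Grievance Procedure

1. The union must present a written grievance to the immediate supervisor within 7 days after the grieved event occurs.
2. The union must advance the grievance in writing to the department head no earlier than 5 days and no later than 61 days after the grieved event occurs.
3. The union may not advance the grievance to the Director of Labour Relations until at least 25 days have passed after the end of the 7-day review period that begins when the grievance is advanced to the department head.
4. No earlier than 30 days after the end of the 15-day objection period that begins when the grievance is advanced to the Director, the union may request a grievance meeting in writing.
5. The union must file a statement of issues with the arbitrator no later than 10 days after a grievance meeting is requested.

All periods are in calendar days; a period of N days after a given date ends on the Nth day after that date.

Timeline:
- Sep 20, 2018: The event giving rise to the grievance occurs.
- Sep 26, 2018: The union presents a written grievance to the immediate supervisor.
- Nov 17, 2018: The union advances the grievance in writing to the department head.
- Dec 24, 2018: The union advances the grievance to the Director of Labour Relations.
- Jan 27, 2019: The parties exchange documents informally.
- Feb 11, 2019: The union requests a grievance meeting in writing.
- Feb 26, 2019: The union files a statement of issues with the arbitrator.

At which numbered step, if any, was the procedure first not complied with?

Step 5

(1) due by Sep 20, 2018 + 7 days = Sep 27, 2018; completed Sep 26, 2018, before the deadline.
(2) the permitted window runs from Sep 20, 2018 + 5 = Sep 25, 2018 to Sep 20, 2018 + 61 = Nov 20, 2018; done Nov 17, 2018 — within the window.
(3) permitted from Nov 24, 2018 + 25 days = Dec 19, 2018 onward; done Dec 24, 2018, after the minimum wait.
(4) permitted from Jan 8, 2019 + 30 days = Feb 7, 2019 onward; done Feb 11, 2019, after the minimum wait.
(5) due by Feb 11, 2019 + 10 days = Feb 21, 2019; Feb 26, 2019 misses that deadline by 5 days.
The analysis stops there.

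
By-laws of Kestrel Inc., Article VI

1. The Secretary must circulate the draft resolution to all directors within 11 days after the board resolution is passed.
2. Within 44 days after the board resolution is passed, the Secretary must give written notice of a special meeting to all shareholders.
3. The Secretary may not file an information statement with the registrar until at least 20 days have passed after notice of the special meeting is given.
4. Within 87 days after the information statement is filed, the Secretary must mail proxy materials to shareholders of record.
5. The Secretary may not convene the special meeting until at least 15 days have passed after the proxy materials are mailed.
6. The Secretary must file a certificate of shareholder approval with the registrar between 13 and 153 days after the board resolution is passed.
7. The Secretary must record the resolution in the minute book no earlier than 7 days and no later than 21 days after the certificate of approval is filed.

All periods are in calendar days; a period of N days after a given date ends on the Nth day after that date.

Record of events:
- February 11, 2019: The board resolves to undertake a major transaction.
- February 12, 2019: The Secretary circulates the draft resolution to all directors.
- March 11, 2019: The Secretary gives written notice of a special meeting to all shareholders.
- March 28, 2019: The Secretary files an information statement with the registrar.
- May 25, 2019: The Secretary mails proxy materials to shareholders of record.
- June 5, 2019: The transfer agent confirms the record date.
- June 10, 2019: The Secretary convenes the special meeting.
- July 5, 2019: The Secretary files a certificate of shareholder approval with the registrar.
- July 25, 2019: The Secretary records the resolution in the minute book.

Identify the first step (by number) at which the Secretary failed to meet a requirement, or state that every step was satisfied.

Step 1 — counting 11 days from February 11, 2019 (when the board resolution is passed) gives a deadline of February 22, 2019; February 12, 2019 is within that limit.
Step 2 — counting 44 days from February 11, 2019 (when the board resolution is passed) gives a deadline of March 27, 2019; done March 11, 2019 — timely.
Step 3 — must wait 20 days from March 11, 2019 (when notice of the special meeting is given), so not before March 31, 2019; March 28, 2019 is 3 days before the earliest permitted date.
That is the first point of non-compliance.

Step 3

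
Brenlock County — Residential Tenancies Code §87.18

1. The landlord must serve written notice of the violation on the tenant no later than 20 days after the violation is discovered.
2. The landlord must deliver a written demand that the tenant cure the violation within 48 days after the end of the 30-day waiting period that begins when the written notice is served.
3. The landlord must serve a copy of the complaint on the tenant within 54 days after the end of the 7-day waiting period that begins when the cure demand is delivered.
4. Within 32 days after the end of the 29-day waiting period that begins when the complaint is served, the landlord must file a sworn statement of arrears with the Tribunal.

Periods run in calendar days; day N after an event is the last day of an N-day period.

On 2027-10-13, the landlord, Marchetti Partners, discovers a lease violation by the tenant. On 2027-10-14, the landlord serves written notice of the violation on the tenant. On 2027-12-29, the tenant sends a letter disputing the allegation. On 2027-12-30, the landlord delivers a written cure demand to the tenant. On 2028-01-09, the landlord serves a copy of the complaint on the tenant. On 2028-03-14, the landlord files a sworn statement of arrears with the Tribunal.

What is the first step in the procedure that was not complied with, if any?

Step 4

Step 1 — counting 20 days from 2027-10-13 (when the violation is discovered) gives a deadline of 2027-11-02; done 2027-10-14 — timely.
Step 2 — counting 48 days from 2027-11-13 (end of the 30-day waiting period, which began when the written notice is served on 2027-10-14) gives a deadline of 2027-12-31; done 2027-12-30 — timely.
Step 3 — counting 54 days from 2028-01-06 (end of the 7-day waiting period, which began when the cure demand is delivered on 2027-12-30) gives a deadline of 2028-02-29; done 2028-01-09 — timely.
Step 4 — counting 32 days from 2028-02-07 (end of the 29-day waiting period, which began when the complaint is served on 2028-01-09) gives a deadline of 2028-03-10; done 2028-03-14 — 4 days late.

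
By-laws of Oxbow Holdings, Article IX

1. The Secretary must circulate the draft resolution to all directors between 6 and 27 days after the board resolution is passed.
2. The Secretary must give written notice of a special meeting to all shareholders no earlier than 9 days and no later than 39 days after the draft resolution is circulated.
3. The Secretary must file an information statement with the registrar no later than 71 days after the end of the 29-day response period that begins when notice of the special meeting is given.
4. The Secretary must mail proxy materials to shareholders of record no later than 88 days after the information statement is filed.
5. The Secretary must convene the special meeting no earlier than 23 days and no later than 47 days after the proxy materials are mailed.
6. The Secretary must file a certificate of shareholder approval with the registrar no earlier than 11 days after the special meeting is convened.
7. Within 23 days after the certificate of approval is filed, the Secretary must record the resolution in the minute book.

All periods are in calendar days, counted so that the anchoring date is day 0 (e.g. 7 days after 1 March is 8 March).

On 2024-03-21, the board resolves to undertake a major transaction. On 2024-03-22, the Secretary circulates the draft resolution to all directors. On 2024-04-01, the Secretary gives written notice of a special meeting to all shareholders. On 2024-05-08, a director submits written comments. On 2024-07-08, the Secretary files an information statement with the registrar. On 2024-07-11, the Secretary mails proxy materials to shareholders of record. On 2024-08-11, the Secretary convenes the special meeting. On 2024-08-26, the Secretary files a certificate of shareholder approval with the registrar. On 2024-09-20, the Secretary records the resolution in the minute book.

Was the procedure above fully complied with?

Step 1: the window is 6–27 days after 2024-03-21 (when the board resolution is passed), so 2024-03-27 through 2024-04-17; done 2024-03-22 — 5 days before the window opened.
No need to go further; step 1 was not satisfied.

No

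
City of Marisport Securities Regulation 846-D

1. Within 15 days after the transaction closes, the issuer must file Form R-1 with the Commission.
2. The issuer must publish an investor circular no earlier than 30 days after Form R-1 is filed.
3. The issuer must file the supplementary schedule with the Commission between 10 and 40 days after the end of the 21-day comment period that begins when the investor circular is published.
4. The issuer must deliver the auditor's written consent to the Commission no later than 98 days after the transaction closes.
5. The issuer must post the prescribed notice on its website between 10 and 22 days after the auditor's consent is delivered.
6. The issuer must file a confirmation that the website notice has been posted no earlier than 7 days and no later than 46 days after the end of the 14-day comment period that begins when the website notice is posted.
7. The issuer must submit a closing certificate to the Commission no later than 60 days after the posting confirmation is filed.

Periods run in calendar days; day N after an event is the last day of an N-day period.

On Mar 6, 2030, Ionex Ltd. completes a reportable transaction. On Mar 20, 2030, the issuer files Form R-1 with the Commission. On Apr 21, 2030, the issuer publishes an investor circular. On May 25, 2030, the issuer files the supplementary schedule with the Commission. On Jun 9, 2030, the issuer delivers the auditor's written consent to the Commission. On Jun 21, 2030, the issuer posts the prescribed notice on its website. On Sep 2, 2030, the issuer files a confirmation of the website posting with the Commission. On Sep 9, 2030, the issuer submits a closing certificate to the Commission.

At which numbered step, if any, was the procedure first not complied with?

(1) due by Mar 6, 2030 + 15 days = Mar 21, 2030; done Mar 20, 2030 — timely.
(2) permitted from Mar 20, 2030 + 30 days = Apr 19, 2030 onward; done Apr 21, 2030, after the minimum wait.
(3) the permitted window runs from May 12, 2030 + 10 = May 22, 2030 to May 12, 2030 + 40 = Jun 21, 2030; done May 25, 2030 — within the window.
(4) due by Mar 6, 2030 + 98 days = Jun 12, 2030; done Jun 9, 2030 — timely.
(5) the permitted window runs from Jun 9, 2030 + 10 = Jun 19, 2030 to Jun 9, 2030 + 22 = Jul 1, 2030; done Jun 21, 2030 — within the window.
(6) the permitted window runs from Jul 5, 2030 + 7 = Jul 12, 2030 to Jul 5, 2030 + 46 = Aug 20, 2030; Sep 2, 2030 is 13 days past the end of the window.

Step 6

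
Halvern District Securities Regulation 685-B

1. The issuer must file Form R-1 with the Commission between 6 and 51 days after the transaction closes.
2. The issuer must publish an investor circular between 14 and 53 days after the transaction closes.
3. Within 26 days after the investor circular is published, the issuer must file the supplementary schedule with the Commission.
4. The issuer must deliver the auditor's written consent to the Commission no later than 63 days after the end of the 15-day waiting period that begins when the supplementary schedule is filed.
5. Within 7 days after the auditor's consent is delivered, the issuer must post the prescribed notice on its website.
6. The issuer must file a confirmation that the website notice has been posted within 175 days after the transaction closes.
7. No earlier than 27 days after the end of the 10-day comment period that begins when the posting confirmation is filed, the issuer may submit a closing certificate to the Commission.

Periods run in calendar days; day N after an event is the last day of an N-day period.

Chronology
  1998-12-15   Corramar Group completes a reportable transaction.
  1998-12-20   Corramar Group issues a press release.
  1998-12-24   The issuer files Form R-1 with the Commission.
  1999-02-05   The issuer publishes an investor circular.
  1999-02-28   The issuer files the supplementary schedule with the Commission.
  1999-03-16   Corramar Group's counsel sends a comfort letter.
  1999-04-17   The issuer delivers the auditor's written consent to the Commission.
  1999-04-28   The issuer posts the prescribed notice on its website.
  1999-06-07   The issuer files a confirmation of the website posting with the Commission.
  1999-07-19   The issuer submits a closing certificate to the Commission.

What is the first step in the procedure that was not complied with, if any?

Step 1 — 6 and 51 days from 1998-12-15 (when the transaction closes) are 1998-12-21 and 1999-02-04 respectively; done 1998-12-24, which is between those dates.
Step 2 — 14 and 53 days from 1998-12-15 (when the transaction closes) are 1998-12-29 and 1999-02-06 respectively; done 1999-02-05, which is between those dates.
Step 3 — counting 26 days from 1999-02-05 (when the investor circular is published) gives a deadline of 1999-03-03; done 1999-02-28 — timely.
Step 4 — counting 63 days from 1999-03-15 (end of the 15-day waiting period, which began when the supplementary schedule is filed on 1999-02-28) gives a deadline of 1999-05-17; done 1999-04-17 — timely.
Step 5 — counting 7 days from 1999-04-17 (when the auditor's consent is delivered) gives a deadline of 1999-04-24; not done until 1999-04-28, 4 days after the deadline.
The procedure was therefore not followed at step 5.

Step 5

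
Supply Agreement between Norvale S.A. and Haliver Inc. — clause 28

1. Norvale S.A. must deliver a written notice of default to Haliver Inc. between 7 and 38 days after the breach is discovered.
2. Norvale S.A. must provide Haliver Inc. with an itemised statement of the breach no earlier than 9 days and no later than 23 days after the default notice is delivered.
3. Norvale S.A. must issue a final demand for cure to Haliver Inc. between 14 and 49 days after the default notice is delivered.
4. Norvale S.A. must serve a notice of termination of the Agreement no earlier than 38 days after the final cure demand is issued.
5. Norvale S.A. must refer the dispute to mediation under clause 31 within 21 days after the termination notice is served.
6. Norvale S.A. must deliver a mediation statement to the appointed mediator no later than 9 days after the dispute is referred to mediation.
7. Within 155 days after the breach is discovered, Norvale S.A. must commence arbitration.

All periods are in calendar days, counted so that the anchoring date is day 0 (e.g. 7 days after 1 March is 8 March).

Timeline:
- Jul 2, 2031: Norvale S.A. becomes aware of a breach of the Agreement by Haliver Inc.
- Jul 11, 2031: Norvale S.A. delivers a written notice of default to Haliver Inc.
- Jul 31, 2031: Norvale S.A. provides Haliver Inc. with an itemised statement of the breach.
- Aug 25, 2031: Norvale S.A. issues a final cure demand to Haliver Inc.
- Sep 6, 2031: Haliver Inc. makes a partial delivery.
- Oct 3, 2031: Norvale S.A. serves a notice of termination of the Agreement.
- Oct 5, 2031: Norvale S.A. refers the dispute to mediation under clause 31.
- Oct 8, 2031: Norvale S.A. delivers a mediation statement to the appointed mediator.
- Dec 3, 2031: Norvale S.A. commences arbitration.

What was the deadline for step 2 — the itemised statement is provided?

Step 2 runs from Jul 11, 2031, when the default notice is delivered. The window is 9–23 days after Jul 11, 2031; it closes on Aug 3, 2031.

Aug 3, 2031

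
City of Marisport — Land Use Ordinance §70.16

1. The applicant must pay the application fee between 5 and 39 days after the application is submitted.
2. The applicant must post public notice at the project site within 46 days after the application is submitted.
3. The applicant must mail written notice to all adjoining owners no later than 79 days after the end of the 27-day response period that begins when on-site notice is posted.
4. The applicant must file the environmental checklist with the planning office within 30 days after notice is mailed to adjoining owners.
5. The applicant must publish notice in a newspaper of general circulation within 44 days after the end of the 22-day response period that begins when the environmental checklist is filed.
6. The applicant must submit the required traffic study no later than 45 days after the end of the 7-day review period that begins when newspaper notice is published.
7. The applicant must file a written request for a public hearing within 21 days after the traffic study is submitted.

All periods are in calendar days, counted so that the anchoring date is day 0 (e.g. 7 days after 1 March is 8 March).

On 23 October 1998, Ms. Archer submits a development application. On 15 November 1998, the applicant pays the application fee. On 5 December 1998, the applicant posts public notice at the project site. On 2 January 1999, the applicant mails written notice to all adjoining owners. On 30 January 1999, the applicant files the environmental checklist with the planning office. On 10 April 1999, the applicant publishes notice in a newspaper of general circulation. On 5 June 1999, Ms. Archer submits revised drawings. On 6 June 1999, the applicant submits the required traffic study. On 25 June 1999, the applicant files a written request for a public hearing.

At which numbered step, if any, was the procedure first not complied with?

Step 1: the window is 5–39 days after 23 October 1998 (when the application is submitted), so 28 October 1998 through 1 December 1998; done 15 November 1998, which is between those dates.
Step 2: 46 days after 23 October 1998 (when the application is submitted) is 8 December 1998; done 5 December 1998 — timely.
Step 3: 79 days after 1 January 1999 (end of the 27-day response period, which began when on-site notice is posted on 5 December 1998) is 21 March 1999; done 2 January 1999 — timely.
Step 4: 30 days after 2 January 1999 (when notice is mailed to adjoining owners) is 1 February 1999; 30 January 1999 is within that limit.
Step 5: 44 days after 21 February 1999 (end of the 22-day response period, which began when the environmental checklist is filed on 30 January 1999) is 6 April 1999; 10 April 1999 misses that deadline by 4 days.

Step 5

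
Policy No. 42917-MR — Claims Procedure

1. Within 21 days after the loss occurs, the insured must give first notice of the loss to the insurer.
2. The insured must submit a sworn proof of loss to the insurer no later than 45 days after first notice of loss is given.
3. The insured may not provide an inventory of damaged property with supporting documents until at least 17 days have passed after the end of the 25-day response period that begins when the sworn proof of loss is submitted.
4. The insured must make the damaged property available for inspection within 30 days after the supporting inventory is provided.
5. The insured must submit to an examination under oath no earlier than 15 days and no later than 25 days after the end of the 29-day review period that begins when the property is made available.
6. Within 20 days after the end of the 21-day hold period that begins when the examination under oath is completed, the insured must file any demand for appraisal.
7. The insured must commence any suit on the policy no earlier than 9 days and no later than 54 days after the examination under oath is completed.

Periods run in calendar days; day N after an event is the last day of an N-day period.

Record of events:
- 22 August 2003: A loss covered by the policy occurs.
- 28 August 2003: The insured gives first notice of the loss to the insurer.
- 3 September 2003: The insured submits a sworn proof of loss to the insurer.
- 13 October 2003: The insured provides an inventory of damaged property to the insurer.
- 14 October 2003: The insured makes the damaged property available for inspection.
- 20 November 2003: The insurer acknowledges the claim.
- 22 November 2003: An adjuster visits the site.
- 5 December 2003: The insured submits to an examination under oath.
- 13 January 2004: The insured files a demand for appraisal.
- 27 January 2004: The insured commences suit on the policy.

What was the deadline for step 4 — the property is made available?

Step 4 runs from 13 October 2003, when the supporting inventory is provided. 30 days after 13 October 2003 is 12 November 2003.

12 November 2003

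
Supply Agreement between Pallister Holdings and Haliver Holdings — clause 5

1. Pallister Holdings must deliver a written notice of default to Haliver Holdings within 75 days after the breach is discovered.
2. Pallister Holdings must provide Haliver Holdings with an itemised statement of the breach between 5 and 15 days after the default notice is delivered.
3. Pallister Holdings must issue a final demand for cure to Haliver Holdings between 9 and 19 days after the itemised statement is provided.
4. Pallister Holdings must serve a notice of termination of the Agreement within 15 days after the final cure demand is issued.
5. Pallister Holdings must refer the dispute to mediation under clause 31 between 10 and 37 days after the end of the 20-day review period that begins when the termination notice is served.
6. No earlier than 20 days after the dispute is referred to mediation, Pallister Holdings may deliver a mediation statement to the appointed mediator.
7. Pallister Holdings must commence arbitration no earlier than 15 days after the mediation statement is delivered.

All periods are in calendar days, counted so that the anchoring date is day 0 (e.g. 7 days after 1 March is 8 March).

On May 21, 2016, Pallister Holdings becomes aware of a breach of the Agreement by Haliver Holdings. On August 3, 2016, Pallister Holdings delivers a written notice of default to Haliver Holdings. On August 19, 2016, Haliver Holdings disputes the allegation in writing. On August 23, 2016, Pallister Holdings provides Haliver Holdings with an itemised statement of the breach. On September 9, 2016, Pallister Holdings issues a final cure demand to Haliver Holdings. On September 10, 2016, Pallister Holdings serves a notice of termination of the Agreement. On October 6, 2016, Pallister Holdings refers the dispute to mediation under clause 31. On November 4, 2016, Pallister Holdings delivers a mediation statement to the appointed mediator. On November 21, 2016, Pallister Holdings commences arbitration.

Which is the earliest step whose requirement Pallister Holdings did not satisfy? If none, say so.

Step 2

(1) due by May 21, 2016 + 75 days = August 4, 2016; done August 3, 2016 — timely.
(2) the permitted window runs from August 3, 2016 + 5 = August 8, 2016 to August 3, 2016 + 15 = August 18, 2016; August 23, 2016 is 5 days past the end of the window.
The analysis stops there.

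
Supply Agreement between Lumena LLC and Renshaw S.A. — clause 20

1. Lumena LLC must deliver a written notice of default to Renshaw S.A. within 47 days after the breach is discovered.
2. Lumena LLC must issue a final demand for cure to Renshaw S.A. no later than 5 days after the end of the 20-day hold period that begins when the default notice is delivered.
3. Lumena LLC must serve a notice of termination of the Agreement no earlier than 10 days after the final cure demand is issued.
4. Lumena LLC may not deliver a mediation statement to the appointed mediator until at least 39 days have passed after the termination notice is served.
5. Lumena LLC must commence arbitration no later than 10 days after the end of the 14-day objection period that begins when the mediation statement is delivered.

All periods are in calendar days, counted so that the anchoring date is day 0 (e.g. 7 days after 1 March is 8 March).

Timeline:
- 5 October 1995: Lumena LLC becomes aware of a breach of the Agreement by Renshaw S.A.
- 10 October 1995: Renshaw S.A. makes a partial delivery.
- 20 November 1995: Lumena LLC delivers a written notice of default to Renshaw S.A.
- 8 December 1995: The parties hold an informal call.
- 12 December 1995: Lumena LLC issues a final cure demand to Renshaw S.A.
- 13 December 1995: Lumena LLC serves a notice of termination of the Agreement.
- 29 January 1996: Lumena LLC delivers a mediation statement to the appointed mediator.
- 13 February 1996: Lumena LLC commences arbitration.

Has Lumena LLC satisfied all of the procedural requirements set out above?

Step 1: 47 days after 5 October 1995 (when the breach is discovered) is 21 November 1995; 20 November 1995 is within that limit.
Step 2: 5 days after 10 December 1995 (end of the 20-day hold period, which began when the default notice is delivered on 20 November 1995) is 15 December 1995; 12 December 1995 is within that limit.
Step 3: the earliest permitted date is 10 days after 12 December 1995 (when the final cure demand is issued), i.e. 22 December 1995; done 13 December 1995 — 9 days too early.
Later steps need not be reached.

No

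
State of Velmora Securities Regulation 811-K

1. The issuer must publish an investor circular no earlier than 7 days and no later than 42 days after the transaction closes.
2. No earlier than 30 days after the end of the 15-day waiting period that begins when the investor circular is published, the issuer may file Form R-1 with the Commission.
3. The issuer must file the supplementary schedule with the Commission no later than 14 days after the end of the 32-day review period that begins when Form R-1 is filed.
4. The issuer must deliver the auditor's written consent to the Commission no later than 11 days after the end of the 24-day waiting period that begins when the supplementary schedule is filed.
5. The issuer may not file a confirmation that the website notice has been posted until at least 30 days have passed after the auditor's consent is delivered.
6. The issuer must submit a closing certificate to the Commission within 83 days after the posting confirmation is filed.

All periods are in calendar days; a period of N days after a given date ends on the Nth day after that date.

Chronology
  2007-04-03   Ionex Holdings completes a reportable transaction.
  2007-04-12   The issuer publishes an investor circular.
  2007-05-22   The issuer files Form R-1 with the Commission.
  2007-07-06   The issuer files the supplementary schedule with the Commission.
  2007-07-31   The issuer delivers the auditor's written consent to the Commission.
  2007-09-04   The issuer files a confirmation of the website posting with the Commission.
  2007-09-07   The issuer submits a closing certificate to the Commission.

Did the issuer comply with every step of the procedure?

Step 1 — 7 and 42 days from 2007-04-03 (when the transaction closes) are 2007-04-10 and 2007-05-15 respectively; 2007-04-12 falls inside that range.
Step 2 — must wait 30 days from 2007-04-27 (end of the 15-day waiting period, which began when the investor circular is published on 2007-04-12), so not before 2007-05-27; done 2007-05-22 — 5 days too early.

No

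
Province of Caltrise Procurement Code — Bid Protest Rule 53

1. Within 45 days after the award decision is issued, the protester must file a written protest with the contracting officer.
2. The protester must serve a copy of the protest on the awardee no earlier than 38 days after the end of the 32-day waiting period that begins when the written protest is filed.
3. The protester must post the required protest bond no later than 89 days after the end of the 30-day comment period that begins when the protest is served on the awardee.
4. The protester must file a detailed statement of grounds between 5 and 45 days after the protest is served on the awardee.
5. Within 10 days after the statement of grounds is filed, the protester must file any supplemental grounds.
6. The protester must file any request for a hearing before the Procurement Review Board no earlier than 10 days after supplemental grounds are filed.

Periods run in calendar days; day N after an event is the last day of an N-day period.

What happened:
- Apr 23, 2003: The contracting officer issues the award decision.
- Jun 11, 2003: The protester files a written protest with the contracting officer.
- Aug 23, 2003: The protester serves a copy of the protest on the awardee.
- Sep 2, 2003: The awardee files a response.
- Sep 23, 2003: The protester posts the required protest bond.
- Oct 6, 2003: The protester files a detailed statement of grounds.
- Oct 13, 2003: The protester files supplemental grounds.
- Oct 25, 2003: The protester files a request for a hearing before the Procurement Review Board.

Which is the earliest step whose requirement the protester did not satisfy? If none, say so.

Step 1 — counting 45 days from Apr 23, 2003 (when the award decision is issued) gives a deadline of Jun 7, 2003; done Jun 11, 2003 — 4 days late.

Step 1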